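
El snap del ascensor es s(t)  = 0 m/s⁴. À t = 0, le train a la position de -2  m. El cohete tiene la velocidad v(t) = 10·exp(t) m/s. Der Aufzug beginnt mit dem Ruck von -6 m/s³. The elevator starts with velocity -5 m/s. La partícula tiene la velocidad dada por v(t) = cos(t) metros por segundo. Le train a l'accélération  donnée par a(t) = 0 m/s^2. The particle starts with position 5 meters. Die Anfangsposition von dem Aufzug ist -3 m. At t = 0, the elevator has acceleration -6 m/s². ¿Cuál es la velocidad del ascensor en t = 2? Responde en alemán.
Ausgehend von dem Snap s(t) = 0, nehmen wir 3 Integrale. Das Integral von dem Snap ist der Ruck. Mit j(0) = -6 erhalten wir j(t) = -6. Durch Integration von dem Ruck und Verwendung der Anfangsbedingung a(0) = -6, erhalten wir a(t) = -6·t - 6. Das Integral von der Beschleunigung ist die Geschwindigkeit. Mit v(0) = -5 erhalten wir v(t) = -3·t^2 - 6·t - 5. Aus der Gleichung für die Geschwindigkeit v(t) = -3·t^2 - 6·t - 5, setzen wir t = 2 ein und erhalten v = -29.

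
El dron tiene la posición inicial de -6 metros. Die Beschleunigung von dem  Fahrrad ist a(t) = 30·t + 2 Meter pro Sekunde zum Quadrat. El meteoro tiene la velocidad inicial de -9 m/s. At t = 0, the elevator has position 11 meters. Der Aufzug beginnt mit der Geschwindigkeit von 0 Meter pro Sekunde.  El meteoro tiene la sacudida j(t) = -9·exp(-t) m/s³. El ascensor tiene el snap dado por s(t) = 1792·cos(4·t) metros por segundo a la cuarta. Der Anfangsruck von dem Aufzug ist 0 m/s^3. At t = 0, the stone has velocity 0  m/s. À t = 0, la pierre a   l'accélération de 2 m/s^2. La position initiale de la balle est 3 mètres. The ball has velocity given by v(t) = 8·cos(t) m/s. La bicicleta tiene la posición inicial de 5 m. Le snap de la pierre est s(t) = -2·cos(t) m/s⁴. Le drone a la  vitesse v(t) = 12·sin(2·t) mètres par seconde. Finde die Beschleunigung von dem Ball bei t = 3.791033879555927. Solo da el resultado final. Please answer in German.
a(3.791033879555927) = 4.83793184260465.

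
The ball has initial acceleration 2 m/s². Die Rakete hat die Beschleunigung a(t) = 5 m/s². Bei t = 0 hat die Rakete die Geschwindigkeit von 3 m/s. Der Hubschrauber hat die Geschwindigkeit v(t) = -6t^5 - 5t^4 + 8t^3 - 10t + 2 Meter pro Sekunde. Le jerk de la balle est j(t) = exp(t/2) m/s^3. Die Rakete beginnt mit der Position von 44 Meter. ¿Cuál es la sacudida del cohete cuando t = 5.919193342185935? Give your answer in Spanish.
Partiendo de la aceleración a(t) = 5, tomamos 1 derivada. Derivando la aceleración, obtenemos la sacudida: j(t) = 0. Usando j(t) = 0 y sustituyendo t = 5.919193342185935, encontramos j = 0.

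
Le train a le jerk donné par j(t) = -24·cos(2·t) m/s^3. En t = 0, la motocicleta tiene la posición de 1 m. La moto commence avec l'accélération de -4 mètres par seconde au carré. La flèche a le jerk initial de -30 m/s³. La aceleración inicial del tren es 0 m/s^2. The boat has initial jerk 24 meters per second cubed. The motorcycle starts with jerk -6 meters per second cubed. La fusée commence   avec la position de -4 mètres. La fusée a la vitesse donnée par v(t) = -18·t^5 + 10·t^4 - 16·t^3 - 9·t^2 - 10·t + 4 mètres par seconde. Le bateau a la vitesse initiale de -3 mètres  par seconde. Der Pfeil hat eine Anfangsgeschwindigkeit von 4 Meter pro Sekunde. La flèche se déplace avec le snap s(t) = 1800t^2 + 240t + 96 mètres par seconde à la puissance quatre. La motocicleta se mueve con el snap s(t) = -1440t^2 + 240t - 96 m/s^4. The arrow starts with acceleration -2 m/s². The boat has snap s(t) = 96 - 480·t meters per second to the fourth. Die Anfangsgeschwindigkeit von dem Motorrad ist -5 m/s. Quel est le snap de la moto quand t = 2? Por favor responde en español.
Usando s(t) = -1440·t^2 + 240·t - 96 y sustituyendo t = 2, encontramos s = -5376.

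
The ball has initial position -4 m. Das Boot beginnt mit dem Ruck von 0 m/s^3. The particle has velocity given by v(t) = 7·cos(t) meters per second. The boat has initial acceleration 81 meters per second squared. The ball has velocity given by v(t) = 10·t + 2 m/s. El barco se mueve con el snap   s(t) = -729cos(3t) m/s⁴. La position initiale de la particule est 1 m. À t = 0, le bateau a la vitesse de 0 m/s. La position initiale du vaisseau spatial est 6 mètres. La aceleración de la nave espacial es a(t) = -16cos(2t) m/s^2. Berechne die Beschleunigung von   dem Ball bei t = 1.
Um dies zu lösen, müssen wir 1 Ableitung unserer Gleichung für die Geschwindigkeit v(t) = 10·t + 2 nehmen. Durch Ableiten von der Geschwindigkeit erhalten wir die Beschleunigung: a(t) = 10. Mit a(t) = 10 und Einsetzen von t = 1, finden wir a = 10.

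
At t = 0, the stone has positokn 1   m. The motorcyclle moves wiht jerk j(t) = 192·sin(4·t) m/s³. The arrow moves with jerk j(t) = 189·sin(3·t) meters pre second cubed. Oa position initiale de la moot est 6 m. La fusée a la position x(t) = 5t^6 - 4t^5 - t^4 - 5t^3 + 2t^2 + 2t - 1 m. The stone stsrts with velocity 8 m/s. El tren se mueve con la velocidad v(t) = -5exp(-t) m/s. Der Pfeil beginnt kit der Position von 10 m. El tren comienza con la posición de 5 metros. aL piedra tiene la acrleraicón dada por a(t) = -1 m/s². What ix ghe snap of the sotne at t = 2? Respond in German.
Ausgehend von der Beschleunigung a(t) = -1, nehmen wir 2 Ableitungen. Die Ableitung von der Beschleunigung ergibt den Ruck: j(t) = 0. Die Ableitung von dem Ruck ergibt den Snap: s(t) = 0. Wir haben den Snap s(t) = 0. Durch Einsetzen von t = 2: s(2) = 0.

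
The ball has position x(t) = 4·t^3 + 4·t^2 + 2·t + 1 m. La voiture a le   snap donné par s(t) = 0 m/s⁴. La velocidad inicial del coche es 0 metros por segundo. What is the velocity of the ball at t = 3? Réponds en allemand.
Ausgehend von der Position x(t) = 4·t^3 + 4·t^2 + 2·t + 1, nehmen wir 1 Ableitung. Die Ableitung von der Position ergibt die Geschwindigkeit: v(t) = 12·t^2 + 8·t + 2. Aus der Gleichung für die Geschwindigkeit v(t) = 12·t^2 + 8·t + 2, setzen wir t = 3 ein und erhalten v = 134.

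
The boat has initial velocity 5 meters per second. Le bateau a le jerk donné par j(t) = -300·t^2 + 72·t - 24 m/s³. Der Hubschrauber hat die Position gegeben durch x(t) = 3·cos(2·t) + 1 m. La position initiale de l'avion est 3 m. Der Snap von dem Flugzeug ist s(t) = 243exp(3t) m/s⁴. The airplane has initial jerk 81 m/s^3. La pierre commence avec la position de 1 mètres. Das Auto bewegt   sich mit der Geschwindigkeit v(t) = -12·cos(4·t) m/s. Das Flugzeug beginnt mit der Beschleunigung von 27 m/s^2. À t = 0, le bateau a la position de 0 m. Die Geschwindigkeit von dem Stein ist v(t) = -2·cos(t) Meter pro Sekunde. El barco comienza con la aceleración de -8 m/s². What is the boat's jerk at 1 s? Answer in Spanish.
Tenemos la sacudida j(t) = -300·t^2 + 72·t - 24. Sustituyendo t = 1: j(1) = -252.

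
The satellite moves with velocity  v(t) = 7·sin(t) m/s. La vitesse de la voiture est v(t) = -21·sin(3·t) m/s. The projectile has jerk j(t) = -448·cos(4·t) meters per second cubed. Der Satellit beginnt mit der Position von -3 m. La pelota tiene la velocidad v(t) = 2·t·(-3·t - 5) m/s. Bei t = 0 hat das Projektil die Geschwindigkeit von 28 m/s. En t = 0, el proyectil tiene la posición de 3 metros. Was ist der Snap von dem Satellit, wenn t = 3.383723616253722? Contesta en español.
Debemos derivar nuestra ecuación de la velocidad v(t) = 7·sin(t) 3 veces. La derivada de la velocidad da la aceleración: a(t) = 7·cos(t). Tomando d/dt de a(t), encontramos j(t) = -7·sin(t). Derivando la sacudida, obtenemos el snap: s(t) = -7·cos(t). Usando s(t) = -7·cos(t) y sustituyendo t = 3.383723616253722, encontramos s = 6.79580464073287.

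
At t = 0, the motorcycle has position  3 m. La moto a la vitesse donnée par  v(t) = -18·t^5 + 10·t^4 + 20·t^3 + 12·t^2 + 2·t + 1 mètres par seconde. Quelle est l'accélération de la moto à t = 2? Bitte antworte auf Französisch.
Nous devons dériver notre équation de la vitesse v(t) = -18·t^5 + 10·t^4 + 20·t^3 + 12·t^2 + 2·t + 1 1 fois. En prenant d/dt de v(t), nous trouvons a(t) = -90·t^4 + 40·t^3 + 60·t^2 + 24·t + 2. Nous avons l'accélération a(t) = -90·t^4 + 40·t^3 + 60·t^2 + 24·t + 2. En substituant t = 2: a(2) = -830.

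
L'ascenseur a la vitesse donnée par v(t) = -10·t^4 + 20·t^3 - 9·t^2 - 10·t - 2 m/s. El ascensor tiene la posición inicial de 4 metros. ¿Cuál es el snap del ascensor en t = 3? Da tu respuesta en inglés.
To solve this, we need to take 3 derivatives of our velocity equation v(t) = -10·t^4 + 20·t^3 - 9·t^2 - 10·t - 2. Differentiating velocity, we get acceleration: a(t) = -40·t^3 + 60·t^2 - 18·t - 10. The derivative of acceleration gives jerk: j(t) = -120·t^2 + 120·t - 18. Differentiating jerk, we get snap: s(t) = 120 - 240·t. We have snap s(t) = 120 - 240·t. Substituting t = 3: s(3) = -600.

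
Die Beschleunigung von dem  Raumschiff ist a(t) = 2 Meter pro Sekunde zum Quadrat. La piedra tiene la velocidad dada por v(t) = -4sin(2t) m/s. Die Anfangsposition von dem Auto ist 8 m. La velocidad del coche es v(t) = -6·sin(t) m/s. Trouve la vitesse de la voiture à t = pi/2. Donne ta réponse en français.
En utilisant v(t) = -6·sin(t) et en substituant t = pi/2, nous trouvons v = -6.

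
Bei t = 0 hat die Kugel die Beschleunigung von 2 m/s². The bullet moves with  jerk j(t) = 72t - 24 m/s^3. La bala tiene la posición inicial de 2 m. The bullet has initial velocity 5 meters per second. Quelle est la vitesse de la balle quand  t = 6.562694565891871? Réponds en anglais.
We need to integrate our jerk equation j(t) = 72·t - 24 2 times. Taking ∫j(t)dt and applying a(0) = 2, we find a(t) = 36·t^2 - 24·t + 2. Integrating acceleration and using the initial condition v(0) = 5, we get v(t) = 12·t^3 - 12·t^2 + 2·t + 5. Using v(t) = 12·t^3 - 12·t^2 + 2·t + 5 and substituting t = 6.562694565891871, we find v = 2893.07902381529.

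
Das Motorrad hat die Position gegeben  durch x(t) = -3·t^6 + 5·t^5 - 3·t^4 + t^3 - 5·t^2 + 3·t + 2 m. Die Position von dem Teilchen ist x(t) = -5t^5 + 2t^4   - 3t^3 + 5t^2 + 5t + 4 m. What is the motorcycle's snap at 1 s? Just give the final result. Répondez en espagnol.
En t = 1, s = -552.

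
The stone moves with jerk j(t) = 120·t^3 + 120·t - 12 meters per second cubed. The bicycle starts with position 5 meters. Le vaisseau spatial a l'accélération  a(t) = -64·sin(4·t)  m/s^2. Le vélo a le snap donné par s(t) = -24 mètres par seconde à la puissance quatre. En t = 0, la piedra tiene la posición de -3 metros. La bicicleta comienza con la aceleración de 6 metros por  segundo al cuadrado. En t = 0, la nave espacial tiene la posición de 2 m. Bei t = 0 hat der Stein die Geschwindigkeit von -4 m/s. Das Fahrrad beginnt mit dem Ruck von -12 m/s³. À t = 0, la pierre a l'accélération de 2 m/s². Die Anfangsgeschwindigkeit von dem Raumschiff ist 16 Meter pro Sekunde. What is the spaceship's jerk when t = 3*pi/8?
To solve this, we need to take 1 derivative of our acceleration equation a(t) = -64·sin(4·t). Taking d/dt of a(t), we find j(t) = -256·cos(4·t). Using j(t) = -256·cos(4·t) and substituting t = 3*pi/8, we find j = 0.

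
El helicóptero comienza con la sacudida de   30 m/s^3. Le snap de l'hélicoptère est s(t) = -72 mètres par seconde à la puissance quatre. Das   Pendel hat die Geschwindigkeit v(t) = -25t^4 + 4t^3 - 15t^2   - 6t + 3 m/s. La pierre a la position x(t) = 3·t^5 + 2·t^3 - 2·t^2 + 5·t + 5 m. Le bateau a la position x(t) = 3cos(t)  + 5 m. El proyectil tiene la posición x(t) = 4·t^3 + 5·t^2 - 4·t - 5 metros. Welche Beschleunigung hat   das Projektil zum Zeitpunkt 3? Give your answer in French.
En partant de la position x(t) = 4·t^3 + 5·t^2 - 4·t - 5, nous prenons 2 dérivées. En dérivant la position, nous obtenons la vitesse: v(t) = 12·t^2 + 10·t - 4. La dérivée de la vitesse donne l'accélération: a(t) = 24·t + 10. De l'équation de l'accélération a(t) = 24·t + 10, nous substituons t = 3 pour obtenir a = 82.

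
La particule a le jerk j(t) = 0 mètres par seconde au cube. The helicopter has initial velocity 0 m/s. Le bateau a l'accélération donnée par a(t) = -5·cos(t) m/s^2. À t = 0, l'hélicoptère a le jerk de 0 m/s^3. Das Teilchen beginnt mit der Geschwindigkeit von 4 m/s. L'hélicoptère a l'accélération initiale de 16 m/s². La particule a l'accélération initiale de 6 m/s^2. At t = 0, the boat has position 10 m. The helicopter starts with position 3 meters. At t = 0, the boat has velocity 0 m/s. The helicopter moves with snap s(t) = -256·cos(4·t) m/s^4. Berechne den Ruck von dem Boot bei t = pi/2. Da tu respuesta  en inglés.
Starting from acceleration a(t) = -5·cos(t), we take 1 derivative. The derivative of acceleration gives jerk: j(t) = 5·sin(t). Using j(t) = 5·sin(t) and substituting t = pi/2, we find j = 5.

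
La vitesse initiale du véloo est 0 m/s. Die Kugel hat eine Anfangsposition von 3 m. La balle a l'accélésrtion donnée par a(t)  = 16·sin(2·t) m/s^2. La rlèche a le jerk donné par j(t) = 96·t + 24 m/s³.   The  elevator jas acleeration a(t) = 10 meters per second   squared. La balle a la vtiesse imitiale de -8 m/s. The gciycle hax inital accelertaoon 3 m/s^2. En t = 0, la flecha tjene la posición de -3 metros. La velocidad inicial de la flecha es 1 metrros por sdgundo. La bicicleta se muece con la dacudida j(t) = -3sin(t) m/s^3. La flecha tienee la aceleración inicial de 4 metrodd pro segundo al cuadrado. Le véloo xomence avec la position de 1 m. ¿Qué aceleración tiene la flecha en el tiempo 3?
Para resolver esto, necesitamos tomar 1 antiderivada de nuestra ecuación de la sacudida j(t) = 96·t + 24. La integral de la sacudida, con a(0) = 4, da la aceleración: a(t) = 48·t^2 + 24·t + 4. De la ecuación de la aceleración a(t) = 48·t^2 + 24·t + 4, sustituimos t = 3 para obtener a = 508.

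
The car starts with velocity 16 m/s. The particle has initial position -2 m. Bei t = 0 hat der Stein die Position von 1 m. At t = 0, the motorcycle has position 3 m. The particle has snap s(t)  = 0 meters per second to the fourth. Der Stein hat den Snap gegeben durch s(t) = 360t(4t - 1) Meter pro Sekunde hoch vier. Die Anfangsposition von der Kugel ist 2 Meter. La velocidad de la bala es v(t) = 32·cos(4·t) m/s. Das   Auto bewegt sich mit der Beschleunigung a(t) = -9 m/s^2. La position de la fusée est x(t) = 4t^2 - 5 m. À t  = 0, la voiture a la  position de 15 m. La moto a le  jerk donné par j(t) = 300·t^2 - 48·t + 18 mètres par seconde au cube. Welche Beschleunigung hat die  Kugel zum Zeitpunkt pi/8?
Ausgehend von der Geschwindigkeit v(t) = 32·cos(4·t), nehmen wir 1 Ableitung. Durch Ableiten von der Geschwindigkeit erhalten wir die Beschleunigung: a(t) = -128·sin(4·t). Mit a(t) = -128·sin(4·t) und Einsetzen von t = pi/8, finden wir a = -128.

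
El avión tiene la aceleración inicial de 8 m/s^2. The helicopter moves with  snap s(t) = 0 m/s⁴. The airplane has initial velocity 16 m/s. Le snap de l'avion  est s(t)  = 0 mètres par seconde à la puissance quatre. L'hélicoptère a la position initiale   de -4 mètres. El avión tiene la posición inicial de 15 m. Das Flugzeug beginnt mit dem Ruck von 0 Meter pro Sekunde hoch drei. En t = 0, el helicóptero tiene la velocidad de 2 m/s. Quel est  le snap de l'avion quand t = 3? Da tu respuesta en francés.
En utilisant s(t) = 0 et en substituant t = 3, nous trouvons s = 0.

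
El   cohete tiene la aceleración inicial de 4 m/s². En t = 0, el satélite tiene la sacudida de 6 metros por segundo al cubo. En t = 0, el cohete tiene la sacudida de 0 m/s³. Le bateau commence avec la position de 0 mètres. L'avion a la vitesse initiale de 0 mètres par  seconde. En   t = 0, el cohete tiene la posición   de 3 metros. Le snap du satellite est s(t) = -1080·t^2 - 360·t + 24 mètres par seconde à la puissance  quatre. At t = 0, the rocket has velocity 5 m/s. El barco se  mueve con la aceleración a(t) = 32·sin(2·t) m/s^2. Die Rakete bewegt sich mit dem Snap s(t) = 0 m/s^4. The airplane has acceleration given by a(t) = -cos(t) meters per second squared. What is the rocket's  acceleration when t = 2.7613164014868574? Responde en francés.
Nous devons intégrer notre équation du snap s(t) = 0 2 fois. En intégrant le snap et en utilisant la condition initiale j(0) = 0, nous obtenons j(t) = 0. En intégrant le jerk et en utilisant la condition initiale a(0) = 4, nous obtenons a(t) = 4. De l'équation de l'accélération a(t) = 4, nous substituons t = 2.7613164014868574 pour obtenir a = 4.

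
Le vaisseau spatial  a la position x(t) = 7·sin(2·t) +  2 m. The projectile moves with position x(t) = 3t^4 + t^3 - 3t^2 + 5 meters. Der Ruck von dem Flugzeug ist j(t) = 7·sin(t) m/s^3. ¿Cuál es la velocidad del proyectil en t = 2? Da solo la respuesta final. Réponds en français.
v(2) = 96.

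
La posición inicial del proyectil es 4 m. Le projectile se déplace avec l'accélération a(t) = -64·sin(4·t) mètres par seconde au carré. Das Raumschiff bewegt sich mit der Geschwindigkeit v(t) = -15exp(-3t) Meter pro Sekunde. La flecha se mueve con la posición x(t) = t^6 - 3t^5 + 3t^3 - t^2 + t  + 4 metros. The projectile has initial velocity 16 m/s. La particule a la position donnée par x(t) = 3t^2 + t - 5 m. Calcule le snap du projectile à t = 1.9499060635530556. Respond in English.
To solve this, we need to take 2 derivatives of our acceleration equation a(t) = -64·sin(4·t). The derivative of acceleration gives jerk: j(t) = -256·cos(4·t). The derivative of jerk gives snap: s(t) = 1024·sin(4·t). From the given snap equation s(t) = 1024·sin(4·t), we substitute t = 1.9499060635530556 to get s = 1022.48755339618.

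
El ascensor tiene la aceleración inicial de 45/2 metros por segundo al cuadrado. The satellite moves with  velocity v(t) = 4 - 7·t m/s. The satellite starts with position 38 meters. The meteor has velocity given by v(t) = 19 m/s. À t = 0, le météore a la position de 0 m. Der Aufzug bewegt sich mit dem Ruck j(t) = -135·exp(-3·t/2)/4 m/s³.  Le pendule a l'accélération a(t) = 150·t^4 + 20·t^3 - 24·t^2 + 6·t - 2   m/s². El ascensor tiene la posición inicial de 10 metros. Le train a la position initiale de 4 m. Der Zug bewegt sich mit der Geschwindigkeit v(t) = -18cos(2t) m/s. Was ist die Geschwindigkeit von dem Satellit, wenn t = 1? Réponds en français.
Nous avons la vitesse v(t) = 4 - 7·t. En substituant t = 1: v(1) = -3.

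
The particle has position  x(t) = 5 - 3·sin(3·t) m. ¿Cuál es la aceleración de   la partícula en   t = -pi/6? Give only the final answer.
a(-pi/6) = -27.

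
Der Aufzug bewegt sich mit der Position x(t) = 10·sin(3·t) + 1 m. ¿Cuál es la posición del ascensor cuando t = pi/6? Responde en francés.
De l'équation de la position x(t) = 10·sin(3·t) + 1, nous substituons t = pi/6 pour obtenir x = 11.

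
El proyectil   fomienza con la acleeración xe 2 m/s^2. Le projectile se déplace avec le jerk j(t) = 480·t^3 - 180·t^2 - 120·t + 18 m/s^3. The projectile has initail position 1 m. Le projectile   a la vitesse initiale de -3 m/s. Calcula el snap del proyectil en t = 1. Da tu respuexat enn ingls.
To solve this, we need to take 1 derivative of our jerk equation j(t) = 480·t^3 - 180·t^2 - 120·t + 18. Taking d/dt of j(t), we find s(t) = 1440·t^2 - 360·t - 120. Using s(t) = 1440·t^2 - 360·t - 120 and substituting t = 1, we find s = 960.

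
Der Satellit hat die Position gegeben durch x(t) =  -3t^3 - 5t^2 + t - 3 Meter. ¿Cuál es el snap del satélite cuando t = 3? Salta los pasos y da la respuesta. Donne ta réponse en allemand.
Der Snap bei t = 3 ist s = 0.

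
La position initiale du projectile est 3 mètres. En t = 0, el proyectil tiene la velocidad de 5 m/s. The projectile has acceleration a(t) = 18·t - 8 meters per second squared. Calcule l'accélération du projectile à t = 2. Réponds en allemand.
Mit a(t) = 18·t - 8 und Einsetzen von t = 2, finden wir a = 28.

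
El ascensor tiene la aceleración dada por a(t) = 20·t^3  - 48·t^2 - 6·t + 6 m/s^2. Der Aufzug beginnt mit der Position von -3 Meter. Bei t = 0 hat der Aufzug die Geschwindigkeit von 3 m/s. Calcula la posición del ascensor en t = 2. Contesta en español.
Para resolver esto, necesitamos tomar 2 integrales de nuestra ecuación de la aceleración a(t) = 20·t^3 - 48·t^2 - 6·t + 6. Tomando ∫a(t)dt y aplicando v(0) = 3, encontramos v(t) = 5·t^4 - 16·t^3 - 3·t^2 + 6·t + 3. Integrando la velocidad y usando la condición inicial x(0) = -3, obtenemos x(t) = t^5 - 4·t^4 - t^3 + 3·t^2 + 3·t - 3. Usando x(t) = t^5 - 4·t^4 - t^3 + 3·t^2 + 3·t - 3 y sustituyendo t = 2, encontramos x = -25.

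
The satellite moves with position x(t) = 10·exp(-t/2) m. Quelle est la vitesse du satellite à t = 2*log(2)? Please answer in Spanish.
Partiendo de la posición x(t) = 10·exp(-t/2), tomamos 1 derivada. Derivando la posición, obtenemos la velocidad: v(t) = -5·exp(-t/2). Tenemos la velocidad v(t) = -5·exp(-t/2). Sustituyendo t = 2*log(2): v(2*log(2)) = -5/2.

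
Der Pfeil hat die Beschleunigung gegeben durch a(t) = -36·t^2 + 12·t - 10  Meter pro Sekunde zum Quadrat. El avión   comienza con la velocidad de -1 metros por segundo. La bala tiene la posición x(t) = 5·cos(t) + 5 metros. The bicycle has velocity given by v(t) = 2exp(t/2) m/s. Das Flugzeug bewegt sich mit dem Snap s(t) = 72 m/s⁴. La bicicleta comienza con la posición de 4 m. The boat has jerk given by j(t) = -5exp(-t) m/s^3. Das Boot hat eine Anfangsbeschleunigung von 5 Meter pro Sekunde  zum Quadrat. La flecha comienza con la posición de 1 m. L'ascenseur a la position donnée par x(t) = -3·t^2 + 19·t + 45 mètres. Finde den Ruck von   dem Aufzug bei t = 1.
Um dies zu lösen, müssen wir 3 Ableitungen unserer Gleichung für die Position x(t) = -3·t^2 + 19·t + 45 nehmen. Die Ableitung von der Position ergibt die Geschwindigkeit: v(t) = 19 - 6·t. Mit d/dt von v(t) finden wir a(t) = -6. Die Ableitung von der Beschleunigung ergibt den Ruck: j(t) = 0. Aus der Gleichung für den Ruck j(t) = 0, setzen wir t = 1 ein und erhalten j = 0.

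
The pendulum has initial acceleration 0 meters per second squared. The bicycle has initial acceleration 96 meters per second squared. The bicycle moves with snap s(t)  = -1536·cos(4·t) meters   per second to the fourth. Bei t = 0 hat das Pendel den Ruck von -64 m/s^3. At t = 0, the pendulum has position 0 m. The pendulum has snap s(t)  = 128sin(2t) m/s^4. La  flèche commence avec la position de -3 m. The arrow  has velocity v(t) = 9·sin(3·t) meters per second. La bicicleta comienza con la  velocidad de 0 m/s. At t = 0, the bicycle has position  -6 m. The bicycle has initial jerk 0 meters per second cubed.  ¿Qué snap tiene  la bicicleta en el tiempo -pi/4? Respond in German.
Wir haben den Snap s(t) = -1536·cos(4·t). Durch Einsetzen von t = -pi/4: s(-pi/4) = 1536.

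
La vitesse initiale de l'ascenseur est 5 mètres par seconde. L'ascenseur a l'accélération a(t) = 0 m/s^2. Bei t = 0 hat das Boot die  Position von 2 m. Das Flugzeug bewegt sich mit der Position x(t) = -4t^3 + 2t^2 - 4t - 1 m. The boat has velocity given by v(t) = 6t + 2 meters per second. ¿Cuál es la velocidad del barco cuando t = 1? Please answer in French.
De l'équation de la vitesse v(t) = 6·t + 2, nous substituons t = 1 pour obtenir v = 8.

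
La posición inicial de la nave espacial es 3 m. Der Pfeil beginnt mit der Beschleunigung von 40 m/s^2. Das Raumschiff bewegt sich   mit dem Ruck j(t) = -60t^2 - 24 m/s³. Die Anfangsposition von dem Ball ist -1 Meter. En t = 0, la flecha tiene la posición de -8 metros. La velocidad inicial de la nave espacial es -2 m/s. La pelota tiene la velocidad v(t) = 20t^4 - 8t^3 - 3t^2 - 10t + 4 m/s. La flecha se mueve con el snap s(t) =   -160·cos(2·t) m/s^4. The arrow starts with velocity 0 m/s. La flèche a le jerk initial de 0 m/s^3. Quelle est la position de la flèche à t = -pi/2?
En partant du snap s(t) = -160·cos(2·t), nous prenons 4 intégrales. En intégrant le snap et en utilisant la condition initiale j(0) = 0, nous obtenons j(t) = -80·sin(2·t). En prenant ∫j(t)dt et en appliquant a(0) = 40, nous trouvons a(t) = 40·cos(2·t). En intégrant l'accélération et en utilisant la condition initiale v(0) = 0, nous obtenons v(t) = 20·sin(2·t). En prenant ∫v(t)dt et en appliquant x(0) = -8, nous trouvons x(t) = 2 - 10·cos(2·t). En utilisant x(t) = 2 - 10·cos(2·t) et en substituant t = -pi/2, nous trouvons x = 12.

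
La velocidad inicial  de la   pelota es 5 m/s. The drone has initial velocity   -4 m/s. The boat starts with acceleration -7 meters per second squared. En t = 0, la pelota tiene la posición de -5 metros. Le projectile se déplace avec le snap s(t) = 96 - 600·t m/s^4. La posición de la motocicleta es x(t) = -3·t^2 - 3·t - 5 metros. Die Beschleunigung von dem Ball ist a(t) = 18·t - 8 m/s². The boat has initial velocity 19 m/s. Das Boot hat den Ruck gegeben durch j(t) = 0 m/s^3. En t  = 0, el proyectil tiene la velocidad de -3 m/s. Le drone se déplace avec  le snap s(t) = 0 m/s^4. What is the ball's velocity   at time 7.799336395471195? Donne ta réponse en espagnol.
Partiendo de la aceleración a(t) = 18·t - 8, tomamos 1 integral. Integrando la aceleración y usando la condición inicial v(0) = 5, obtenemos v(t) = 9·t^2 - 8·t + 5. Usando v(t) = 9·t^2 - 8·t + 5 y sustituyendo t = 7.799336395471195, encontramos v = 490.072142723725.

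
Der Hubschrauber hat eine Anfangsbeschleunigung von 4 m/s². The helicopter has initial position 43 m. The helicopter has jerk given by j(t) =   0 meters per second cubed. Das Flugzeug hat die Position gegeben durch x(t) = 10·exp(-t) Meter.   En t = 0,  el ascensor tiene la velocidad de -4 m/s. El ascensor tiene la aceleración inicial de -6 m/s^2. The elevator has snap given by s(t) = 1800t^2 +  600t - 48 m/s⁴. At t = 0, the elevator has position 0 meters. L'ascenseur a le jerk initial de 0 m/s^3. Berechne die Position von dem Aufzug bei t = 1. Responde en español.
Debemos encontrar la integral de nuestra ecuación del snap s(t) = 1800·t^2 + 600·t - 48 4 veces. La integral del snap, con j(0) = 0, da la sacudida: j(t) = 12·t·(50·t^2 + 25·t - 4). Tomando ∫j(t)dt y aplicando a(0) = -6, encontramos a(t) = 150·t^4 + 100·t^3 - 24·t^2 - 6. La integral de la aceleración, con v(0) = -4, da la velocidad: v(t) = 30·t^5 + 25·t^4 - 8·t^3 - 6·t - 4. La integral de la velocidad es la posición. Usando x(0) = 0, obtenemos x(t) = 5·t^6 + 5·t^5 - 2·t^4 - 3·t^2 - 4·t. De la ecuación de la posición x(t) = 5·t^6 + 5·t^5 - 2·t^4 - 3·t^2 - 4·t, sustituimos t = 1 para obtener x = 1.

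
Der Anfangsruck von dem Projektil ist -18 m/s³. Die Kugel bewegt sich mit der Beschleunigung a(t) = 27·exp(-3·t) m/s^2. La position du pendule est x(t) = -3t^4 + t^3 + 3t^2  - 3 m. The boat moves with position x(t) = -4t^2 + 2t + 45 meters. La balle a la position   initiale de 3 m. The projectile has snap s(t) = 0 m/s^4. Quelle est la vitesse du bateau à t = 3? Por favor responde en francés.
Pour résoudre ceci, nous devons prendre 1 dérivée de notre équation de la position x(t) = -4·t^2 + 2·t + 45. En prenant d/dt de x(t), nous trouvons v(t) = 2 - 8·t. Nous avons la vitesse v(t) = 2 - 8·t. En substituant t = 3: v(3) = -22.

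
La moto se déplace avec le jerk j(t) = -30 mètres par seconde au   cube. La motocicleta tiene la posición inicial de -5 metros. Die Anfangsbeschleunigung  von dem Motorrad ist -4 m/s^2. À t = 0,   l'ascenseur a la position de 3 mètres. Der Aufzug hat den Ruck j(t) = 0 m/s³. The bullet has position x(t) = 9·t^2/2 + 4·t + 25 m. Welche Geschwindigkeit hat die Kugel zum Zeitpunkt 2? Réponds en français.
Nous devons dériver notre équation de la position x(t) = 9·t^2/2 + 4·t + 25 1 fois. En dérivant la position, nous obtenons la vitesse: v(t) = 9·t + 4. En utilisant v(t) = 9·t + 4 et en substituant t = 2, nous trouvons v = 22.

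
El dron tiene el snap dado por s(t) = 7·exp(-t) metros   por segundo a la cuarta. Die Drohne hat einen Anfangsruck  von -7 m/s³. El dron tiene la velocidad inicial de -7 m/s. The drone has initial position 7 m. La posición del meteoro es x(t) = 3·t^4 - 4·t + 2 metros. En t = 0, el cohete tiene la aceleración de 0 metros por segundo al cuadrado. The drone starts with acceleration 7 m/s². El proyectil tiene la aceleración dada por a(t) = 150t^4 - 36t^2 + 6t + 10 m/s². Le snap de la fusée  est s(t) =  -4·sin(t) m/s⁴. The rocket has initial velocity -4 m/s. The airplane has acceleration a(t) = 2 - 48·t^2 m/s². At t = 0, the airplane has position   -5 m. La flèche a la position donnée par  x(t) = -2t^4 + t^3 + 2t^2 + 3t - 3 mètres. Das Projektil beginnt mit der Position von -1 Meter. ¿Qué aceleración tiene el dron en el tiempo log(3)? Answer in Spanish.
Necesitamos integrar nuestra ecuación del snap s(t) = 7·exp(-t) 2 veces. La integral del snap es la sacudida. Usando j(0) = -7, obtenemos j(t) = -7·exp(-t). La integral de la sacudida, con a(0) = 7, da la aceleración: a(t) = 7·exp(-t). Tenemos la aceleración a(t) = 7·exp(-t). Sustituyendo t = log(3): a(log(3)) = 7/3.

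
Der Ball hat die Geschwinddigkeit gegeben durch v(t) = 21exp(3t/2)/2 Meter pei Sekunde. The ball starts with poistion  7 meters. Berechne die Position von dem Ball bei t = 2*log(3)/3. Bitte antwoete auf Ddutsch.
Wir müssen unsere Gleichung für die Geschwindigkeit v(t) = 21·exp(3·t/2)/2 1-mal integrieren. Das Integral von der Geschwindigkeit, mit x(0) = 7, ergibt die Position: x(t) = 7·exp(3·t/2). Aus der Gleichung für die Position x(t) = 7·exp(3·t/2), setzen wir t = 2*log(3)/3 ein und erhalten x = 21.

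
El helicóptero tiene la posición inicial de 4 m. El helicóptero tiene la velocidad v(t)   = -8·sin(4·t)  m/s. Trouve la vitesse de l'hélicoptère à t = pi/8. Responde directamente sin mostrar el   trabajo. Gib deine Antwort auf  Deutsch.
v(pi/8) = -8.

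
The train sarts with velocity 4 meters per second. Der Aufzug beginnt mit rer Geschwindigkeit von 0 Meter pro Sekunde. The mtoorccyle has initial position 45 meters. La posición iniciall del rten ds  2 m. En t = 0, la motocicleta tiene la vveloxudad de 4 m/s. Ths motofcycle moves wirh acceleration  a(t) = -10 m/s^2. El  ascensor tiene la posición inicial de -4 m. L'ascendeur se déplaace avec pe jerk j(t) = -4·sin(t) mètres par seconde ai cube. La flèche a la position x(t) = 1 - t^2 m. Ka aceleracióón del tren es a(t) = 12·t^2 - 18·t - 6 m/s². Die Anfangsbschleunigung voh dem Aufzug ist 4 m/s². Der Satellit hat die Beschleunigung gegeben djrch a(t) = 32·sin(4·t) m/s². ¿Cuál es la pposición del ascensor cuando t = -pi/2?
Necesitamos integrar nuestra ecuación de la sacudida j(t) = -4·sin(t) 3 veces. Integrando la sacudida y usando la condición inicial a(0) = 4, obtenemos a(t) = 4·cos(t). Tomando ∫a(t)dt y aplicando v(0) = 0, encontramos v(t) = 4·sin(t). La antiderivada de la velocidad, con x(0) = -4, da la posición: x(t) = -4·cos(t). Usando x(t) = -4·cos(t) y sustituyendo t = -pi/2, encontramos x = 0.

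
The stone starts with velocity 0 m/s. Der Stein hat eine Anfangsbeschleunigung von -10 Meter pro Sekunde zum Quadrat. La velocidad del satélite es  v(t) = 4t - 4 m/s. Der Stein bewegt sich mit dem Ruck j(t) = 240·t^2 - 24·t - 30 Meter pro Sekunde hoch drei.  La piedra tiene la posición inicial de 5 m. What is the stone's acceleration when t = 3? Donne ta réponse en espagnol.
Para resolver esto, necesitamos tomar 1 integral de nuestra ecuación de la sacudida j(t) = 240·t^2 - 24·t - 30. La integral de la sacudida, con a(0) = -10, da la aceleración: a(t) = 80·t^3 - 12·t^2 - 30·t - 10. Tenemos la aceleración a(t) = 80·t^3 - 12·t^2 - 30·t - 10. Sustituyendo t = 3: a(3) = 1952.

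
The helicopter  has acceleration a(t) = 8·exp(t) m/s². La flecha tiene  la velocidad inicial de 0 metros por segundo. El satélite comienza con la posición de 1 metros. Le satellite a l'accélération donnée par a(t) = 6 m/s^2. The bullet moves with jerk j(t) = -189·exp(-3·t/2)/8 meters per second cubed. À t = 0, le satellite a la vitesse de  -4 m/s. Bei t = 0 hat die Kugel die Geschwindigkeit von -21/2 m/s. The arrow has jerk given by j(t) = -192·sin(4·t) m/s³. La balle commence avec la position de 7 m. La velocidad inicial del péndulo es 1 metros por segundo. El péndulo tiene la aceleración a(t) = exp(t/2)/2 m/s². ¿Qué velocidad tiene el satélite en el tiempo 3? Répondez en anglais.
We must find the integral of our acceleration equation a(t) = 6 1 time. Taking ∫a(t)dt and applying v(0) = -4, we find v(t) = 6·t - 4. Using v(t) = 6·t - 4 and substituting t = 3, we find v = 14.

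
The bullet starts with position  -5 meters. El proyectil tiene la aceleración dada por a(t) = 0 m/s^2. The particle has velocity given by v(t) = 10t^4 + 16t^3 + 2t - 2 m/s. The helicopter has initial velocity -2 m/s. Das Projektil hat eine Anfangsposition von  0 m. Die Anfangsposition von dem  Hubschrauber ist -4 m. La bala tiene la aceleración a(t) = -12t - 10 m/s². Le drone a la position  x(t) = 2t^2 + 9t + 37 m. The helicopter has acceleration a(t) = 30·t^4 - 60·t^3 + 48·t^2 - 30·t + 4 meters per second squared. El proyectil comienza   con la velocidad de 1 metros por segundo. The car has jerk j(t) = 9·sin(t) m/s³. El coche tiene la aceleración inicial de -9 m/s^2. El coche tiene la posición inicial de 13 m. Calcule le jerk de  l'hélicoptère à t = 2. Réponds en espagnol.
Debemos derivar nuestra ecuación de la aceleración a(t) = 30·t^4 - 60·t^3 + 48·t^2 - 30·t + 4 1 vez. La derivada de la aceleración da la sacudida: j(t) = 120·t^3 - 180·t^2 + 96·t - 30. Usando j(t) = 120·t^3 - 180·t^2 + 96·t - 30 y sustituyendo t = 2, encontramos j = 402.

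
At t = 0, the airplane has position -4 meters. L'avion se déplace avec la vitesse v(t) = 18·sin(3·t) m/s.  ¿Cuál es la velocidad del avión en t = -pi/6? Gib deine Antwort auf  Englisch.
Using v(t) = 18·sin(3·t) and substituting t = -pi/6, we find v = -18.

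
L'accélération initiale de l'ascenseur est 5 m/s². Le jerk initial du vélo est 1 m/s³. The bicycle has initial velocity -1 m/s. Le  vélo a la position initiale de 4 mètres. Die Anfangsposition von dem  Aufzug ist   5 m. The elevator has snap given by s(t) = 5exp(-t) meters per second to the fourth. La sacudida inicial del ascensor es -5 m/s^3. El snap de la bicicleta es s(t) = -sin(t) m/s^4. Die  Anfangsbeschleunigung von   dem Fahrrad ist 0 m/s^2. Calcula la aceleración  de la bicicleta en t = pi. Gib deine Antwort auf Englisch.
We need to integrate our snap equation s(t) = -sin(t) 2 times. Integrating snap and using the initial condition j(0) = 1, we get j(t) = cos(t). The integral of jerk is acceleration. Using a(0) = 0, we get a(t) = sin(t). From the given acceleration equation a(t) = sin(t), we substitute t = pi to get a = 0.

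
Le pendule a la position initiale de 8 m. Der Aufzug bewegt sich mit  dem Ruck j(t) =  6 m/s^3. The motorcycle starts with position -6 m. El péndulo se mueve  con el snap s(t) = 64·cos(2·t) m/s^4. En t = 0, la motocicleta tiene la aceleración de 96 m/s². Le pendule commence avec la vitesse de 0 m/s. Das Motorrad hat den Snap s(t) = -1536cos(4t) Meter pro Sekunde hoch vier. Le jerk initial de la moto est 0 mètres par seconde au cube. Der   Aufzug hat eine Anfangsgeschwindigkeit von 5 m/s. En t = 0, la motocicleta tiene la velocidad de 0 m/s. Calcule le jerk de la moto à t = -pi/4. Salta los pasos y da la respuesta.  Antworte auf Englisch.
The answer is 0.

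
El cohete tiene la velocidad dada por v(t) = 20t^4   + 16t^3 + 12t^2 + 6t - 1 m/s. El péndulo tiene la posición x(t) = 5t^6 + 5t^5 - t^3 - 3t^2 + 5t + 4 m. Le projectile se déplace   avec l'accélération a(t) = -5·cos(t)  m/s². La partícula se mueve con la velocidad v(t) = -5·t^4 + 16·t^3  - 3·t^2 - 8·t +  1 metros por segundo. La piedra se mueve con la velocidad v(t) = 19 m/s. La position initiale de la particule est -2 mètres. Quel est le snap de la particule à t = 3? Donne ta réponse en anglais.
To solve this, we need to take 3 derivatives of our velocity equation v(t) = -5·t^4 + 16·t^3 - 3·t^2 - 8·t + 1. The derivative of velocity gives acceleration: a(t) = -20·t^3 + 48·t^2 - 6·t - 8. The derivative of acceleration gives jerk: j(t) = -60·t^2 + 96·t - 6. Taking d/dt of j(t), we find s(t) = 96 - 120·t. Using s(t) = 96 - 120·t and substituting t = 3, we find s = -264.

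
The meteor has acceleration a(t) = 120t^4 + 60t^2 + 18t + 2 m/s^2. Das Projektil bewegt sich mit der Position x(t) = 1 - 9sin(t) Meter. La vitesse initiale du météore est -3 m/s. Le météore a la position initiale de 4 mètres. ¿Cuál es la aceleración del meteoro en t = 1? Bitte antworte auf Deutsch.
Aus der Gleichung für die Beschleunigung a(t) = 120·t^4 + 60·t^2 + 18·t + 2, setzen wir t = 1 ein und erhalten a = 200.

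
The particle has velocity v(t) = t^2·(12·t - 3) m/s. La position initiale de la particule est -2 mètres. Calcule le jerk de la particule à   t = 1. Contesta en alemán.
Ausgehend von der Geschwindigkeit v(t) = t^2·(12·t - 3), nehmen wir 2 Ableitungen. Durch Ableiten von der Geschwindigkeit erhalten wir die Beschleunigung: a(t) = 12·t^2 + 2·t·(12·t - 3). Mit d/dt von a(t) finden wir j(t) = 72·t - 6. Wir haben den Ruck j(t) = 72·t - 6. Durch Einsetzen von t = 1: j(1) = 66.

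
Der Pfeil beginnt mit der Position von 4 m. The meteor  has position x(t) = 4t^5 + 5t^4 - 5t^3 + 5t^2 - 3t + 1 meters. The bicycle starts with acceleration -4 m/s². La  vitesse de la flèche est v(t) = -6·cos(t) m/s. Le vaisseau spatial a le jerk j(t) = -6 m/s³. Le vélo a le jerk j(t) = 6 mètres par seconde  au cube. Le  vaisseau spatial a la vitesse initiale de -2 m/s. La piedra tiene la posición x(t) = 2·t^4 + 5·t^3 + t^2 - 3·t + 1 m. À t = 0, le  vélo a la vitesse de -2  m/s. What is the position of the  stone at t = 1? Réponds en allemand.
Aus der Gleichung für die Position x(t) = 2·t^4 + 5·t^3 + t^2 - 3·t + 1, setzen wir t = 1 ein und erhalten x = 6.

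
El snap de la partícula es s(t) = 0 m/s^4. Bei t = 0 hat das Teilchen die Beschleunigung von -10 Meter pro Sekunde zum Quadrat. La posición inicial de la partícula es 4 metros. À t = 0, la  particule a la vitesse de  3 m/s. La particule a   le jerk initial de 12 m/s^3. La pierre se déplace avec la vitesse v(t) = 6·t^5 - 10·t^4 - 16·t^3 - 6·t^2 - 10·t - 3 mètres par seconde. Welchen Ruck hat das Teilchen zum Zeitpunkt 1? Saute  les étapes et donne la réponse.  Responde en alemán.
Der Ruck bei t = 1 ist j = 12.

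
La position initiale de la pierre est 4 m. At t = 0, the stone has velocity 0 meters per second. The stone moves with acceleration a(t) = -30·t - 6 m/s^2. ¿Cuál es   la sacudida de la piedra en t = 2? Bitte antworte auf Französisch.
Pour résoudre ceci, nous devons prendre 1 dérivée de notre équation de l'accélération a(t) = -30·t - 6. La dérivée de l'accélération donne le jerk: j(t) = -30. En utilisant j(t) = -30 et en substituant t = 2, nous trouvons j = -30.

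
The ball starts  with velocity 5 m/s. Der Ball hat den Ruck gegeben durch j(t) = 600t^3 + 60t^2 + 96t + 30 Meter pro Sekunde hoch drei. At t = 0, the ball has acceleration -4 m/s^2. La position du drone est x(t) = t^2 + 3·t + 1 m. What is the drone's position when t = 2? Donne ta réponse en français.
De l'équation de la position x(t) = t^2 + 3·t + 1, nous substituons t = 2 pour obtenir x = 11.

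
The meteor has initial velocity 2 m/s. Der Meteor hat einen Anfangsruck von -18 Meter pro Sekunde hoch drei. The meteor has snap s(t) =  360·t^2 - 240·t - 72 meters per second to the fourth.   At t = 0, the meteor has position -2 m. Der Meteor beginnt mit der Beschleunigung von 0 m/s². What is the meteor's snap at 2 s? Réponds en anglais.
Using s(t) = 360·t^2 - 240·t - 72 and substituting t = 2, we find s = 888.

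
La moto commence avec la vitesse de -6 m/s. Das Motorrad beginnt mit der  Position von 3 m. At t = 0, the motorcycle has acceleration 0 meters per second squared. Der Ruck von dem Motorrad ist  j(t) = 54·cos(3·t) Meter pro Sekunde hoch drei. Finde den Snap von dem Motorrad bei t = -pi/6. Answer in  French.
Pour résoudre ceci, nous devons prendre 1 dérivée de notre équation du jerk j(t) = 54·cos(3·t). En prenant d/dt de j(t), nous trouvons s(t) = -162·sin(3·t). De l'équation du snap s(t) = -162·sin(3·t), nous substituons t = -pi/6 pour obtenir s = 162.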